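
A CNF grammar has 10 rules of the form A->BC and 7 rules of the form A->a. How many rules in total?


CNF allows two rule forms:
  A -> BC (binary): 10 rules
  A -> a (terminal): 7 rules
Total = 10 + 7 = 17

17


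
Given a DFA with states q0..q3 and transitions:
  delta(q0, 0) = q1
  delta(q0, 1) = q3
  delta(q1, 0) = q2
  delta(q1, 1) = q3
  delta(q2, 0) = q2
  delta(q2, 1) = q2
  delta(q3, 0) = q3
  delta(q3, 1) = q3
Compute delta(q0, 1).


Looking up transition function:
delta(q0, 1) in the table
Row: q0, Column: 1
Result: q3

q3


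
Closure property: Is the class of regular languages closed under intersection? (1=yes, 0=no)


Regular languages are closed under all standard operations:
- Union: Yes (product construction)
- Intersection: Yes (product construction)
- Complement: Yes (swap accept/reject)
- Concatenation: Yes (NFA construction)
Operation: intersection -> Closed

1


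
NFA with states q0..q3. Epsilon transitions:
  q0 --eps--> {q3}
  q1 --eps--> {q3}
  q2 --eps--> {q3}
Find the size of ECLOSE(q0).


Starting from q0
Initialize closure = {q0}
Follow epsilon from q0 -> add q3
Final closure: {q0, q3}
Size = 2

2


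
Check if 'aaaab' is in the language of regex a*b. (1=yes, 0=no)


Pattern: a*b
String: 'aaaab'
Pattern requires: zero or more 'a's followed by exactly one 'b'
Found 4 leading 'a's
Remaining: 'b'
Remaining is exactly 'b' -> match
Result: 1

1


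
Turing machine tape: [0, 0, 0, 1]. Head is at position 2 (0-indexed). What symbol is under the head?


Tape: [0, 0, 0, 1]
Positions: 0 1 2 3
Values:    0 0 0 1
Head at position 2
tape[2] = 0

0


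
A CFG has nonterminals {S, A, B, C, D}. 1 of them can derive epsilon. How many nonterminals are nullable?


Nonterminals: {S, A, B, C, D}
A nonterminal is nullable if it can derive epsilon
Counting nullable nonterminals: 1
Total nullable = 1

1


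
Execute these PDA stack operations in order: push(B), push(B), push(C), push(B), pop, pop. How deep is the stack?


Tracing stack operations:
  push(B) -> stack = [B], depth=1
  push(B) -> stack = [B,B], depth=2
  push(C) -> stack = [B,B,C], depth=3
  push(B) -> stack = [B,B,C,B], depth=4
  pop -> removed B, stack = [B,B,C], depth=3
  pop -> removed C, stack = [B,B], depth=2
Final depth = 2

2


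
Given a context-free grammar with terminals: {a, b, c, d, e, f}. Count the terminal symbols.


Terminal symbols: a, b, c, d, e, f
Counting each: a (#1), b (#2), c (#3), d (#4), e (#5), f (#6)
Total = 6

6


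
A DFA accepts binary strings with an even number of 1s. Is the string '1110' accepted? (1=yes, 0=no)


DFA has 2 states: q_even (start, accept=yes) and q_odd
Processing string '1110' character by character:
  Position 0: read '1', 1-count=1 -> q_odd
  Position 1: read '1', 1-count=2 -> q_even
  Position 2: read '1', 1-count=3 -> q_odd
  Position 3: read '0', 1-count=3 -> q_odd (no change)
Final state: q_odd, total 1s = 3 (odd); the DFA requires an even count -> reject

0


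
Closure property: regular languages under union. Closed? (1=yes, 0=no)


Regular languages are closed under:
- Union (DFA product construction)
- Intersection (DFA product construction)
- Complement (swap accept/reject states)
- Concatenation (NFA construction)
- Kleene star (NFA construction)
union is in this list
Therefore: closed

1


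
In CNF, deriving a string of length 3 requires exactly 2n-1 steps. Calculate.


Chomsky Normal Form derivation:
String length n = 3
Each step either:
  - Splits a nonterminal into two (n-1 such steps)
  - Converts a nonterminal to terminal (n such steps)
Total = (n-1) + n = 2n - 1
= 2(3) - 1
= 6 - 1
= 5

5


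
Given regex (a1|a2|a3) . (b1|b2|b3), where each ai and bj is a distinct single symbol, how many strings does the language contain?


First group: 3 alternatives
Second group: 3 alternatives
Concatenation: each choice from group 1 pairs with each from group 2
Total = 3 x 3 = 9

9


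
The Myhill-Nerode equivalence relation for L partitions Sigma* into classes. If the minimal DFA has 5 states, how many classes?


Myhill-Nerode theorem:
Number of equivalence classes = number of states in minimal DFA
Minimal DFA states = 5
Therefore equivalence classes = 5

5


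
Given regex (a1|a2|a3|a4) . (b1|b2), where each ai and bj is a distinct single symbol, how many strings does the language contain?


First group: 4 alternatives
Second group: 2 alternatives
Concatenation: each choice from group 1 pairs with each from group 2
Total = 4 x 2 = 8

8


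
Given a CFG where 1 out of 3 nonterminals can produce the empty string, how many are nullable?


Nonterminals: {S, A, B}
A nonterminal is nullable if it can derive epsilon
Counting nullable nonterminals: 1
Total nullable = 1

1


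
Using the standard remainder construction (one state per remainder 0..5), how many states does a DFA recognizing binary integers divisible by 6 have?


Divisibility by 6 is tracked via the remainder mod 6: 0, 1, ..., 5
The construction assigns one state to each remainder
Number of remainders = 6

6


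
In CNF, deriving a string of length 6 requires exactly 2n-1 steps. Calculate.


Chomsky Normal Form derivation:
String length n = 6
Each step either:
  - Splits a nonterminal into two (n-1 such steps)
  - Converts a nonterminal to terminal (n such steps)
Total = (n-1) + n = 2n - 1
= 2(6) - 1
= 12 - 1
= 11

11


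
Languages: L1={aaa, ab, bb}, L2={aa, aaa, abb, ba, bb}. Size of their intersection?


L1 = {aaa, ab, bb}
L2 = {aa, aaa, abb, ba, bb}
Checking each string in L1 against L2:
  'aaa': in L2? Yes
  'ab': in L2? No
  'bb': in L2? Yes
Intersection = {aaa, bb}
|L1 ∩ L2| = 2

2


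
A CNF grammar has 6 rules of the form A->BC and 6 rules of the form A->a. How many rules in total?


CNF allows two rule forms:
  A -> BC (binary): 6 rules
  A -> a (terminal): 6 rules
Total = 6 + 6 = 12

12


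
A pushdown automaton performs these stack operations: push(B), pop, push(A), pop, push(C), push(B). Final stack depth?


Tracing stack operations:
  push(B) -> stack = [B], depth=1
  pop -> removed B, stack = [], depth=0
  push(A) -> stack = [A], depth=1
  pop -> removed A, stack = [], depth=0
  push(C) -> stack = [C], depth=1
  push(B) -> stack = [C,B], depth=2
Final depth = 2

2


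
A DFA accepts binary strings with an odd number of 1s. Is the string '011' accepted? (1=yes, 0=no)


DFA has 2 states: q_even (start, accept=no) and q_odd
Processing string '011' character by character:
  Position 0: read '0', 1-count=0 -> q_even (no change)
  Position 1: read '1', 1-count=1 -> q_odd
  Position 2: read '1', 1-count=2 -> q_even
Final state: q_even, total 1s = 2 (even); the DFA requires an odd count -> reject

0


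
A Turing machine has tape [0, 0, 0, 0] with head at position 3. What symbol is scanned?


Tape: [0, 0, 0, 0]
Positions: 0 1 2 3
Values:    0 0 0 0
Head at position 3
tape[3] = 0

0


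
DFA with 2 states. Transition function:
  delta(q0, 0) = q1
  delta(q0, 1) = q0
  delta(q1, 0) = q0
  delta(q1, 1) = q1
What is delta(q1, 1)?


Looking up transition function:
delta(q1, 1) in the table
Row: q1, Column: 1
Result: q1

q1


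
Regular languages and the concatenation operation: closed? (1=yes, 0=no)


Regular languages are closed under all standard operations:
- Union: Yes (product construction)
- Intersection: Yes (product construction)
- Complement: Yes (swap accept/reject)
- Concatenation: Yes (NFA construction)
Operation: concatenation -> Closed

1


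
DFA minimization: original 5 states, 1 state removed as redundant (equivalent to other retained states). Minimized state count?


Original DFA: 5 states
Redundant states removed: 1
Minimized states = original - removed
= 5 - 1
= 4

4


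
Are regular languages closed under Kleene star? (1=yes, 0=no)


Regular languages are closed under:
- Union (DFA product construction)
- Intersection (DFA product construction)
- Complement (swap accept/reject states)
- Concatenation (NFA construction)
- Kleene star (NFA construction)
Kleene star is in this list
Therefore: closed

1


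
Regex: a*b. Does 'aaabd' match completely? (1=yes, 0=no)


Pattern: a*b
String: 'aaabd'
Pattern requires: zero or more 'a's followed by exactly one 'b'
Found 3 leading 'a's
Remaining: 'bd'
Remaining is not 'b' -> no match
Result: 0

0


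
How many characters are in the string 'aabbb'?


String: 'aabbb'
Counting characters:
  'a' appears 2 time(s)
  'b' appears 3 time(s)
Total length = 2 + 3 = 5

5


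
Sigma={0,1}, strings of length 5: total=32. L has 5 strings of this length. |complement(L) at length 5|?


Alphabet: {0,1}
String length: 5
Total strings of length 5 = 2^5 = 32
Strings in L = 5
Complement = total - |L|
= 32 - 5
= 27

27


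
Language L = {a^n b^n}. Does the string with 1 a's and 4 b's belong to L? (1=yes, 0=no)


Language requires equal numbers of a's and b's
PDA pushes for each 'a', pops for each 'b'
Number of a's = 1
Number of b's = 4
1 != 4 -> Reject

0


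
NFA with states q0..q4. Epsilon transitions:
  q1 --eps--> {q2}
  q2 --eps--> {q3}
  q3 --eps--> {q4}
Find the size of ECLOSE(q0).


Starting from q0
Initialize closure = {q0}
q0 has no outgoing epsilon transitions -> nothing to add
Final closure: {q0}
Size = 1

1


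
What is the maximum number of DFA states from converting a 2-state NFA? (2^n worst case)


NFA has 2 states
Subset construction: each DFA state = subset of NFA states
Maximum subsets = 2^2
2^2 = 4

4


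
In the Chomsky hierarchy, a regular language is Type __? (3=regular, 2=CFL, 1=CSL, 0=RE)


Chomsky hierarchy levels:
  Type 3: Regular (DFA/NFA/regex)
  Type 2: Context-free (PDA)
  Type 1: Context-sensitive
  Type 0: Recursively enumerable (TM)
'regular' corresponds to Type 3

3


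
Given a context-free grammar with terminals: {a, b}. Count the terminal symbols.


Terminal symbols: a, b
Counting each: a (#1), b (#2)
Total = 2

2


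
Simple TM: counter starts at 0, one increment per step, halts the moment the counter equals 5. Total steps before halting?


Counter starts at 0. Counting sequence:
  Step 1: counter = 1
  Step 2: counter = 2
  Step 3: counter = 3
  Step 4: counter = 4
  Step 5: counter = 5
Counter reached 5 -> halt
Total steps = 5

5


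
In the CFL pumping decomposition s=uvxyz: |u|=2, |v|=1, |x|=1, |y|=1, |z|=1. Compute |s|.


|s| = |u| + |v| + |x| + |y| + |z|
= 2 + 1 + 1 + 1 + 1
= 3 + 1 + 2
= 4 + 2
= 6

6


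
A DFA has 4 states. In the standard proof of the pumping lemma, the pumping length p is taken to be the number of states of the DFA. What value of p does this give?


Pumping lemma for regular languages (standard proof):
Take p = |Q|, the number of DFA states.
Any string of length >= |Q| passes through |Q|+1 states while reading its first |Q| symbols,
so by pigeonhole some state repeats, giving the loop that can be pumped.
Here |Q| = 4
Therefore the proof uses p = 4

4


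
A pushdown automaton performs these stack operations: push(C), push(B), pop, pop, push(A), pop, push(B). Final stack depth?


Tracing stack operations:
  push(C) -> stack = [C], depth=1
  push(B) -> stack = [C,B], depth=2
  pop -> removed B, stack = [C], depth=1
  pop -> removed C, stack = [], depth=0
  push(A) -> stack = [A], depth=1
  pop -> removed A, stack = [], depth=0
  push(B) -> stack = [B], depth=1
Final depth = 1

1


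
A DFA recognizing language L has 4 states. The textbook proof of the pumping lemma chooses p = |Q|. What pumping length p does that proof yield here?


Pumping lemma for regular languages (standard proof):
Take p = |Q|, the number of DFA states.
Any string of length >= |Q| passes through |Q|+1 states while reading its first |Q| symbols,
so by pigeonhole some state repeats, giving the loop that can be pumped.
Here |Q| = 4
Therefore the proof uses p = 4

4


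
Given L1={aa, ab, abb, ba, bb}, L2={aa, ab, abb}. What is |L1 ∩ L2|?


L1 = {aa, ab, abb, ba, bb}
L2 = {aa, ab, abb}
Checking each string in L1 against L2:
  'aa': in L2? Yes
  'ab': in L2? Yes
  'abb': in L2? Yes
  'ba': in L2? No
  'bb': in L2? No
Intersection = {aa, ab, abb}
|L1 ∩ L2| = 3

3


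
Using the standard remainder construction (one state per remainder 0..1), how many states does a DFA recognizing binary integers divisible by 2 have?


Divisibility by 2 is tracked via the remainder mod 2: 0, 1, ..., 1
The construction assigns one state to each remainder
Number of remainders = 2

2


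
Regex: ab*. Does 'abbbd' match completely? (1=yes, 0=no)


Pattern: ab*
String: 'abbbd'
Pattern requires: exactly one 'a' followed by zero or more 'b's
First char is 'a' -> OK
Rest 'bbbd': all b's? No
Result: 0

0


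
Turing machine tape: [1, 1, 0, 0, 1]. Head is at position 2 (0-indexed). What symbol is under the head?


Tape: [1, 1, 0, 0, 1]
Positions: 0 1 2 3 4
Values:    1 1 0 0 1
Head at position 2
tape[2] = 0

0


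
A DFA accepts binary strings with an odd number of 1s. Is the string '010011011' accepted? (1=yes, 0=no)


DFA has 2 states: q_even (start, accept=no) and q_odd
Processing string '010011011' character by character:
  Position 0: read '0', 1-count=0 -> q_even (no change)
  Position 1: read '1', 1-count=1 -> q_odd
  Position 2: read '0', 1-count=1 -> q_odd (no change)
  Position 3: read '0', 1-count=1 -> q_odd (no change)
  Position 4: read '1', 1-count=2 -> q_even
  Position 5: read '1', 1-count=3 -> q_odd
  Position 6: read '0', 1-count=3 -> q_odd (no change)
  Position 7: read '1', 1-count=4 -> q_even
  Position 8: read '1', 1-count=5 -> q_odd
Final state: q_odd, total 1s = 5 (odd); the DFA requires an odd count -> accept

1


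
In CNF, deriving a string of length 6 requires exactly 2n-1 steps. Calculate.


Chomsky Normal Form derivation:
String length n = 6
Each step either:
  - Splits a nonterminal into two (n-1 such steps)
  - Converts a nonterminal to terminal (n such steps)
Total = (n-1) + n = 2n - 1
= 2(6) - 1
= 12 - 1
= 11

11


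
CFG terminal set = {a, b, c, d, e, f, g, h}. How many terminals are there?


Terminal symbols: a, b, c, d, e, f, g, h
Counting each: a (#1), b (#2), c (#3), d (#4), e (#5), f (#6), g (#7), h (#8)
Total = 8

8


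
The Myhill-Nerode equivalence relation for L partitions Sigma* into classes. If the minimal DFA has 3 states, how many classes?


Myhill-Nerode theorem:
Number of equivalence classes = number of states in minimal DFA
Minimal DFA states = 3
Therefore equivalence classes = 3

3


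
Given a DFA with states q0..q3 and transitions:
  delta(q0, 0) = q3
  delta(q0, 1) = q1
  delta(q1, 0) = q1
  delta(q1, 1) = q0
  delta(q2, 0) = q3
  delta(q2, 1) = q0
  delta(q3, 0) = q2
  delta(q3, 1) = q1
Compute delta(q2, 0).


Looking up transition function:
delta(q2, 0) in the table
Row: q2, Column: 0
Result: q3

q3


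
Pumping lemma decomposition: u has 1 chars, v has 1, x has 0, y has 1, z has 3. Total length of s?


|s| = |u| + |v| + |x| + |y| + |z|
= 1 + 1 + 0 + 1 + 3
= 2 + 0 + 4
= 2 + 4
= 6

6


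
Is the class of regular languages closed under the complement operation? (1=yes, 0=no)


Regular languages are closed under:
- Union (DFA product construction)
- Intersection (DFA product construction)
- Complement (swap accept/reject states)
- Concatenation (NFA construction)
- Kleene star (NFA construction)
complement is in this list
Therefore: closed

1


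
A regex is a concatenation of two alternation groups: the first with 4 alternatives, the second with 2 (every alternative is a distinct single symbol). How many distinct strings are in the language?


First group: 4 alternatives
Second group: 2 alternatives
Concatenation: each choice from group 1 pairs with each from group 2
Total = 4 x 2 = 8

8


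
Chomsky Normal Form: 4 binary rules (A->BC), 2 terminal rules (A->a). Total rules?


CNF allows two rule forms:
  A -> BC (binary): 4 rules
  A -> a (terminal): 2 rules
Total = 4 + 2 = 6

6


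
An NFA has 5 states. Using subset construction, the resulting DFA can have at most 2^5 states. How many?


NFA has 5 states
Subset construction: each DFA state = subset of NFA states
Maximum subsets = 2^5
2^5 = 32

32


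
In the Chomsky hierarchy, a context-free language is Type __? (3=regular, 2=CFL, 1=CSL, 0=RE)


Chomsky hierarchy levels:
  Type 3: Regular (DFA/NFA/regex)
  Type 2: Context-free (PDA)
  Type 1: Context-sensitive
  Type 0: Recursively enumerable (TM)
'context-free' corresponds to Type 2

2


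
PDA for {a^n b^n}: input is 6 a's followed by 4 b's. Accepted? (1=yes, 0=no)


Language requires equal numbers of a's and b's
PDA pushes for each 'a', pops for each 'b'
Number of a's = 6
Number of b's = 4
6 != 4 -> Reject

0


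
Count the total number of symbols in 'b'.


String: 'b'
Counting characters:
  'b' appears 1 time(s)
Total length = 0 + 1 = 1

1


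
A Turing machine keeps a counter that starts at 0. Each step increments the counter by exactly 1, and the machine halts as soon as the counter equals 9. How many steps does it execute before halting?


Counter starts at 0. Counting sequence:
  Step 1: counter = 1
  Step 2: counter = 2
  Step 3: counter = 3
  Step 4: counter = 4
  Step 5: counter = 5
  Step 6: counter = 6
  ...
  Step 9: counter = 9
Counter reached 9 -> halt
Total steps = 9

9


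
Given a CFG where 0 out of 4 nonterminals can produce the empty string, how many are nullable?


Nonterminals: {S, A, B, C}
A nonterminal is nullable if it can derive epsilon
Counting nullable nonterminals: 0
Total nullable = 0

0


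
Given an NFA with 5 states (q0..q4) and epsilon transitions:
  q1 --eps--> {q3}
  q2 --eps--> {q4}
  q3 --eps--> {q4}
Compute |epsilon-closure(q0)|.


Starting from q0
Initialize closure = {q0}
q0 has no outgoing epsilon transitions -> nothing to add
Final closure: {q0}
Size = 1

1


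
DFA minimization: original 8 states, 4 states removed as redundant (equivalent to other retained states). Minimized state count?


Original DFA: 8 states
Redundant states removed: 4
Minimized states = original - removed
= 8 - 4
= 4

4


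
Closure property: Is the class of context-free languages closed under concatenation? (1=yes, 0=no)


CFL closure properties:
  Closed under: union, concatenation, Kleene star
  NOT closed under: intersection, complement
Operation 'concatenation' is in closed list -> Yes (closed)

1


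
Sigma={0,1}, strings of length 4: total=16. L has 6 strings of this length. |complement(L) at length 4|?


Alphabet: {0,1}
String length: 4
Total strings of length 4 = 2^4 = 16
Strings in L = 6
Complement = total - |L|
= 16 - 6
= 10

10


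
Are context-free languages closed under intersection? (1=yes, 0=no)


CFL closure properties:
  Closed under: union, concatenation, Kleene star
  NOT closed under: intersection, complement
Operation 'intersection' is in not-closed list -> No (not closed)

0


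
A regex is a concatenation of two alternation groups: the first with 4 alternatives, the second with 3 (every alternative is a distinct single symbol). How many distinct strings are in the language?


First group: 4 alternatives
Second group: 3 alternatives
Concatenation: each choice from group 1 pairs with each from group 2
Total = 4 x 3 = 12

12


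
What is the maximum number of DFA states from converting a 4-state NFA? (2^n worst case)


NFA has 4 states
Subset construction: each DFA state = subset of NFA states
Maximum subsets = 2^4
2^4 = 16

16


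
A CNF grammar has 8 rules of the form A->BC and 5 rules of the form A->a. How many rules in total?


CNF allows two rule forms:
  A -> BC (binary): 8 rules
  A -> a (terminal): 5 rules
Total = 8 + 5 = 13

13


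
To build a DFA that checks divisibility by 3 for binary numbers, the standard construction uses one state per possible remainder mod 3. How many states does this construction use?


Divisibility by 3 is tracked via the remainder mod 3: 0, 1, ..., 2
The construction assigns one state to each remainder
Number of remainders = 3

3


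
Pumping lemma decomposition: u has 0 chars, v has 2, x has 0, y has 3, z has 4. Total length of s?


|s| = |u| + |v| + |x| + |y| + |z|
= 0 + 2 + 0 + 3 + 4
= 2 + 0 + 7
= 2 + 7
= 9

9


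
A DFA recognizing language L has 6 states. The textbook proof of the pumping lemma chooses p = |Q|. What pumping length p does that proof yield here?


Pumping lemma for regular languages (standard proof):
Take p = |Q|, the number of DFA states.
Any string of length >= |Q| passes through |Q|+1 states while reading its first |Q| symbols,
so by pigeonhole some state repeats, giving the loop that can be pumped.
Here |Q| = 6
Therefore the proof uses p = 6

6


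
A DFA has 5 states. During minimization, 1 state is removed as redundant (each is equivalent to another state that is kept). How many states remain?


Original DFA: 5 states
Redundant states removed: 1
Minimized states = original - removed
= 5 - 1
= 4

4


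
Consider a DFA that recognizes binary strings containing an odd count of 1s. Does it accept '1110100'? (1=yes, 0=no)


DFA has 2 states: q_even (start, accept=no) and q_odd
Processing string '1110100' character by character:
  Position 0: read '1', 1-count=1 -> q_odd
  Position 1: read '1', 1-count=2 -> q_even
  Position 2: read '1', 1-count=3 -> q_odd
  Position 3: read '0', 1-count=3 -> q_odd (no change)
  Position 4: read '1', 1-count=4 -> q_even
  Position 5: read '0', 1-count=4 -> q_even (no change)
  Position 6: read '0', 1-count=4 -> q_even (no change)
Final state: q_even, total 1s = 4 (even); the DFA requires an odd count -> reject

0


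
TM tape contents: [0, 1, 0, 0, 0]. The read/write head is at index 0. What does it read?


Tape: [0, 1, 0, 0, 0]
Positions: 0 1 2 3 4
Values:    0 1 0 0 0
Head at position 0
tape[0] = 0

0


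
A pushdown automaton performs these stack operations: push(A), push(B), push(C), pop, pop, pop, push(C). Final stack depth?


Tracing stack operations:
  push(A) -> stack = [A], depth=1
  push(B) -> stack = [A,B], depth=2
  push(C) -> stack = [A,B,C], depth=3
  pop -> removed C, stack = [A,B], depth=2
  pop -> removed B, stack = [A], depth=1
  pop -> removed A, stack = [], depth=0
  push(C) -> stack = [C], depth=1
Final depth = 1

1


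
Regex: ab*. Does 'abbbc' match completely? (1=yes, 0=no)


Pattern: ab*
String: 'abbbc'
Pattern requires: exactly one 'a' followed by zero or more 'b's
First char is 'a' -> OK
Rest 'bbbc': all b's? No
Result: 0

0


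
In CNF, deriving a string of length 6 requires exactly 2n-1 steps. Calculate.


Chomsky Normal Form derivation:
String length n = 6
Each step either:
  - Splits a nonterminal into two (n-1 such steps)
  - Converts a nonterminal to terminal (n such steps)
Total = (n-1) + n = 2n - 1
= 2(6) - 1
= 12 - 1
= 11

11


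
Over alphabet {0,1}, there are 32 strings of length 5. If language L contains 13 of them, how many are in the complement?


Alphabet: {0,1}
String length: 5
Total strings of length 5 = 2^5 = 32
Strings in L = 13
Complement = total - |L|
= 32 - 13
= 19

19


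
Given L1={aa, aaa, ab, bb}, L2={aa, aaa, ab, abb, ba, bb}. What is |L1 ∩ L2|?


L1 = {aa, aaa, ab, bb}
L2 = {aa, aaa, ab, abb, ba, bb}
Checking each string in L1 against L2:
  'aa': in L2? Yes
  'aaa': in L2? Yes
  'ab': in L2? Yes
  'bb': in L2? Yes
Intersection = {aa, aaa, ab, bb}
|L1 ∩ L2| = 4

4


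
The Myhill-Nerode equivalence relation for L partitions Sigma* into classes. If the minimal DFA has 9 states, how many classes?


Myhill-Nerode theorem:
Number of equivalence classes = number of states in minimal DFA
Minimal DFA states = 9
Therefore equivalence classes = 9

9


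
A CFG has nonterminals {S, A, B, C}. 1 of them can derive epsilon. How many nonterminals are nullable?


Nonterminals: {S, A, B, C}
A nonterminal is nullable if it can derive epsilon
Counting nullable nonterminals: 1
Total nullable = 1

1


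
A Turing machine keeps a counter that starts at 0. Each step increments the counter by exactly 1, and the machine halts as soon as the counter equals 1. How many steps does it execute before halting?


Counter starts at 0. Counting sequence:
  Step 1: counter = 1
Counter reached 1 -> halt
Total steps = 1

1


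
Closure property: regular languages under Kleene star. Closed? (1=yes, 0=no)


Regular languages are closed under:
- Union (DFA product construction)
- Intersection (DFA product construction)
- Complement (swap accept/reject states)
- Concatenation (NFA construction)
- Kleene star (NFA construction)
Kleene star is in this list
Therefore: closed

1


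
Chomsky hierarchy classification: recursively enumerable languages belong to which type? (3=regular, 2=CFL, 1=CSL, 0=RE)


Chomsky hierarchy levels:
  Type 3: Regular (DFA/NFA/regex)
  Type 2: Context-free (PDA)
  Type 1: Context-sensitive
  Type 0: Recursively enumerable (TM)
'recursively enumerable' corresponds to Type 0

0


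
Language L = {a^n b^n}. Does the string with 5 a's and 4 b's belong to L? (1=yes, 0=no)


Language requires equal numbers of a's and b's
PDA pushes for each 'a', pops for each 'b'
Number of a's = 5
Number of b's = 4
5 != 4 -> Reject

0


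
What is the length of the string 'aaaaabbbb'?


String: 'aaaaabbbb'
Counting characters:
  'a' appears 5 time(s)
  'b' appears 4 time(s)
Total length = 5 + 4 = 9

9


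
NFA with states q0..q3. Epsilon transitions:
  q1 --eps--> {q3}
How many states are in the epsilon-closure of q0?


Starting from q0
Initialize closure = {q0}
q0 has no outgoing epsilon transitions -> nothing to add
Final closure: {q0}
Size = 1

1


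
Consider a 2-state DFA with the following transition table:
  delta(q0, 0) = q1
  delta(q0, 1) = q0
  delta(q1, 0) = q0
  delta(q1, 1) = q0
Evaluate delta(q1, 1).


Looking up transition function:
delta(q1, 1) in the table
Row: q1, Column: 1
Result: q0

q0


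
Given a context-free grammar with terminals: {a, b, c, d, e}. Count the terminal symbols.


Terminal symbols: a, b, c, d, e
Counting each: a (#1), b (#2), c (#3), d (#4), e (#5)
Total = 5

5


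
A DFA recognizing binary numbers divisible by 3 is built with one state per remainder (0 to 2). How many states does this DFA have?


Divisibility by 3 is tracked via the remainder mod 3: 0, 1, ..., 2
The construction assigns one state to each remainder
Number of remainders = 3

3


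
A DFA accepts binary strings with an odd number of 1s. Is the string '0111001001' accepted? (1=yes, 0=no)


DFA has 2 states: q_even (start, accept=no) and q_odd
Processing string '0111001001' character by character:
  Position 0: read '0', 1-count=0 -> q_even (no change)
  Position 1: read '1', 1-count=1 -> q_odd
  Position 2: read '1', 1-count=2 -> q_even
  Position 3: read '1', 1-count=3 -> q_odd
  Position 4: read '0', 1-count=3 -> q_odd (no change)
  Position 5: read '0', 1-count=3 -> q_odd (no change)
  Position 6: read '1', 1-count=4 -> q_even
  Position 7: read '0', 1-count=4 -> q_even (no change)
  Position 8: read '0', 1-count=4 -> q_even (no change)
  Position 9: read '1', 1-count=5 -> q_odd
Final state: q_odd, total 1s = 5 (odd); the DFA requires an odd count -> accept

1


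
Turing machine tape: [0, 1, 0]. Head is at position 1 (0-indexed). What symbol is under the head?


Tape: [0, 1, 0]
Positions: 0 1 2
Values:    0 1 0
Head at position 1
tape[1] = 1

1


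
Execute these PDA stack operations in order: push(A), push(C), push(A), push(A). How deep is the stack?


Tracing stack operations:
  push(A) -> stack = [A], depth=1
  push(C) -> stack = [A,C], depth=2
  push(A) -> stack = [A,C,A], depth=3
  push(A) -> stack = [A,C,A,A], depth=4
Final depth = 4

4


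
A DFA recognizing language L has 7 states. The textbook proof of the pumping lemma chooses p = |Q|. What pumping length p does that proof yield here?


Pumping lemma for regular languages (standard proof):
Take p = |Q|, the number of DFA states.
Any string of length >= |Q| passes through |Q|+1 states while reading its first |Q| symbols,
so by pigeonhole some state repeats, giving the loop that can be pumped.
Here |Q| = 7
Therefore the proof uses p = 7

7


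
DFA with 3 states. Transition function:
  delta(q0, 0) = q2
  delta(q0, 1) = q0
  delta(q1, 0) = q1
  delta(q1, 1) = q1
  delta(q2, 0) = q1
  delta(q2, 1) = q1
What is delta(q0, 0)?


Looking up transition function:
delta(q0, 0) in the table
Row: q0, Column: 0
Result: q2

q2


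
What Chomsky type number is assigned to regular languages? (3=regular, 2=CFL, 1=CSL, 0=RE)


Chomsky hierarchy levels:
  Type 3: Regular (DFA/NFA/regex)
  Type 2: Context-free (PDA)
  Type 1: Context-sensitive
  Type 0: Recursively enumerable (TM)
'regular' corresponds to Type 3

3


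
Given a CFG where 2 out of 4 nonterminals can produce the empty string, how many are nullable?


Nonterminals: {S, A, B, C}
A nonterminal is nullable if it can derive epsilon
Counting nullable nonterminals: 2
Total nullable = 2

2


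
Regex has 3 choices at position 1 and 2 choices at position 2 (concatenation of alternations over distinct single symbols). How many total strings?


First group: 3 alternatives
Second group: 2 alternatives
Concatenation: each choice from group 1 pairs with each from group 2
Total = 3 x 2 = 6

6


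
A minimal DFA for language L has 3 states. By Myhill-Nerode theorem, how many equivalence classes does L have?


Myhill-Nerode theorem:
Number of equivalence classes = number of states in minimal DFA
Minimal DFA states = 3
Therefore equivalence classes = 3

3


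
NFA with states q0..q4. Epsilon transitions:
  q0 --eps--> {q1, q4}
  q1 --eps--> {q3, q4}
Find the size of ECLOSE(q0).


Starting from q0
Initialize closure = {q0}
Follow epsilon from q0 -> add q1
Follow epsilon from q0 -> add q4
Follow epsilon from q1 -> add q3
Final closure: {q0, q1, q3, q4}
Size = 4

4


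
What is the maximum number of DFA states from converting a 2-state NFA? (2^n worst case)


NFA has 2 states
Subset construction: each DFA state = subset of NFA states
Maximum subsets = 2^2
2^2 = 4

4


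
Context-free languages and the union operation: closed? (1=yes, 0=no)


CFL closure properties:
  Closed under: union, concatenation, Kleene star
  NOT closed under: intersection, complement
Operation 'union' is in closed list -> Yes (closed)

1


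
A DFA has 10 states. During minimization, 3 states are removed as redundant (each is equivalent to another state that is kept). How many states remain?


Original DFA: 10 states
Redundant states removed: 3
Minimized states = original - removed
= 10 - 3
= 7

7


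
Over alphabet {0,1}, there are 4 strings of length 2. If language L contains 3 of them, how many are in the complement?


Alphabet: {0,1}
String length: 2
Total strings of length 2 = 2^2 = 4
Strings in L = 3
Complement = total - |L|
= 4 - 3
= 1

1


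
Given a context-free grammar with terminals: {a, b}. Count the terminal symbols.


Terminal symbols: a, b
Counting each: a (#1), b (#2)
Total = 2

2


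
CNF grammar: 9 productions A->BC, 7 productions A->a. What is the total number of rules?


CNF allows two rule forms:
  A -> BC (binary): 9 rules
  A -> a (terminal): 7 rules
Total = 9 + 7 = 16

16


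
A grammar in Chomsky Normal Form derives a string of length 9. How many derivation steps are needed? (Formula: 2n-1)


Chomsky Normal Form derivation:
String length n = 9
Each step either:
  - Splits a nonterminal into two (n-1 such steps)
  - Converts a nonterminal to terminal (n such steps)
Total = (n-1) + n = 2n - 1
= 2(9) - 1
= 18 - 1
= 17

17


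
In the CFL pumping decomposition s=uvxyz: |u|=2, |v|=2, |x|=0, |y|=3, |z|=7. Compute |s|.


|s| = |u| + |v| + |x| + |y| + |z|
= 2 + 2 + 0 + 3 + 7
= 4 + 0 + 10
= 4 + 10
= 14

14


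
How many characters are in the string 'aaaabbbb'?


String: 'aaaabbbb'
Counting characters:
  'a' appears 4 time(s)
  'b' appears 4 time(s)
Total length = 4 + 4 = 8

8


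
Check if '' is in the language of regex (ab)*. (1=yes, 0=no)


Pattern: (ab)*
String: ''
Pattern requires: zero or more repetitions of 'ab'
Pairs: []
All pairs are 'ab'? Yes
Result: 1

1


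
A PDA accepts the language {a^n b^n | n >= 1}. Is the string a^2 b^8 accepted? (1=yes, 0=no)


Language requires equal numbers of a's and b's
PDA pushes for each 'a', pops for each 'b'
Number of a's = 2
Number of b's = 8
2 != 8 -> Reject

0


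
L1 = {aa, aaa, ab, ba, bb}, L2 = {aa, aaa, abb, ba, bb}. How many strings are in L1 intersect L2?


L1 = {aa, aaa, ab, ba, bb}
L2 = {aa, aaa, abb, ba, bb}
Checking each string in L1 against L2:
  'aa': in L2? Yes
  'aaa': in L2? Yes
  'ab': in L2? No
  'ba': in L2? Yes
  'bb': in L2? Yes
Intersection = {aa, aaa, ba, bb}
|L1 ∩ L2| = 4

4


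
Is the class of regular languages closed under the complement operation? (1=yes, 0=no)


Regular languages are closed under:
- Union (DFA product construction)
- Intersection (DFA product construction)
- Complement (swap accept/reject states)
- Concatenation (NFA construction)
- Kleene star (NFA construction)
complement is in this list
Therefore: closed

1


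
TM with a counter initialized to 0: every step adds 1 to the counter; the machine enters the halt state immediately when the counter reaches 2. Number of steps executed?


Counter starts at 0. Counting sequence:
  Step 1: counter = 1
  Step 2: counter = 2
Counter reached 2 -> halt
Total steps = 2

2


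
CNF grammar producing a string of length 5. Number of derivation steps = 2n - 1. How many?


Chomsky Normal Form derivation:
String length n = 5
Each step either:
  - Splits a nonterminal into two (n-1 such steps)
  - Converts a nonterminal to terminal (n such steps)
Total = (n-1) + n = 2n - 1
= 2(5) - 1
= 10 - 1
= 9

9


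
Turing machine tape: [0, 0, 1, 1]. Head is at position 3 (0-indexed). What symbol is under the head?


Tape: [0, 0, 1, 1]
Positions: 0 1 2 3
Values:    0 0 1 1
Head at position 3
tape[3] = 1

1


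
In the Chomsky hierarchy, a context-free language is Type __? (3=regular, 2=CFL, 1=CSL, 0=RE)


Chomsky hierarchy levels:
  Type 3: Regular (DFA/NFA/regex)
  Type 2: Context-free (PDA)
  Type 1: Context-sensitive
  Type 0: Recursively enumerable (TM)
'context-free' corresponds to Type 2

2


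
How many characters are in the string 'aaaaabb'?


String: 'aaaaabb'
Counting characters:
  'a' appears 5 time(s)
  'b' appears 2 time(s)
Total length = 5 + 2 = 7

7


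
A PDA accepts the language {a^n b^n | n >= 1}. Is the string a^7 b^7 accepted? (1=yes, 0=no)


Language requires equal numbers of a's and b's
PDA pushes for each 'a', pops for each 'b'
Number of a's = 7
Number of b's = 7
7 == 7 -> Accept

1


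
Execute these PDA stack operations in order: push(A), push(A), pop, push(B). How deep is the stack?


Tracing stack operations:
  push(A) -> stack = [A], depth=1
  push(A) -> stack = [A,A], depth=2
  pop -> removed A, stack = [A], depth=1
  push(B) -> stack = [A,B], depth=2
Final depth = 2

2


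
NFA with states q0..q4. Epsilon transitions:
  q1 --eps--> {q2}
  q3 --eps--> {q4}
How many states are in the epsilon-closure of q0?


Starting from q0
Initialize closure = {q0}
q0 has no outgoing epsilon transitions -> nothing to add
Final closure: {q0}
Size = 1

1


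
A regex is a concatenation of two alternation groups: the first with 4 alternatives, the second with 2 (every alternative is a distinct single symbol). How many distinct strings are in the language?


First group: 4 alternatives
Second group: 2 alternatives
Concatenation: each choice from group 1 pairs with each from group 2
Total = 4 x 2 = 8

8


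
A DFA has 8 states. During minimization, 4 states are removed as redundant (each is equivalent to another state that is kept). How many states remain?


Original DFA: 8 states
Redundant states removed: 4
Minimized states = original - removed
= 8 - 4
= 4

4


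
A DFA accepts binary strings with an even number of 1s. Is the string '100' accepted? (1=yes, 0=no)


DFA has 2 states: q_even (start, accept=yes) and q_odd
Processing string '100' character by character:
  Position 0: read '1', 1-count=1 -> q_odd
  Position 1: read '0', 1-count=1 -> q_odd (no change)
  Position 2: read '0', 1-count=1 -> q_odd (no change)
Final state: q_odd, total 1s = 1 (odd); the DFA requires an even count -> reject

0


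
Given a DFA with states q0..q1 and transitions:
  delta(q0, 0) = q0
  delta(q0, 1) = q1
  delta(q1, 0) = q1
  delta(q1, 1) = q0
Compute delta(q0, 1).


Looking up transition function:
delta(q0, 1) in the table
Row: q0, Column: 1
Result: q1

q1


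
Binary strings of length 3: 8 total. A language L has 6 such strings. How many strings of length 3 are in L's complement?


Alphabet: {0,1}
String length: 3
Total strings of length 3 = 2^3 = 8
Strings in L = 6
Complement = total - |L|
= 8 - 6
= 2

2


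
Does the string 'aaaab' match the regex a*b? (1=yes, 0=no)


Pattern: a*b
String: 'aaaab'
Pattern requires: zero or more 'a's followed by exactly one 'b'
Found 4 leading 'a's
Remaining: 'b'
Remaining is exactly 'b' -> match
Result: 1

1


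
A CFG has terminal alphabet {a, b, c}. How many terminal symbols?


Terminal symbols: a, b, c
Counting each: a (#1), b (#2), c (#3)
Total = 3

3


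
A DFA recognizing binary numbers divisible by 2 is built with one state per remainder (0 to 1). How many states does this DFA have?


Divisibility by 2 is tracked via the remainder mod 2: 0, 1, ..., 1
The construction assigns one state to each remainder
Number of remainders = 2

2


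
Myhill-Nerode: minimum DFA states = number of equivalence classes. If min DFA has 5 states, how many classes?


Myhill-Nerode theorem:
Number of equivalence classes = number of states in minimal DFA
Minimal DFA states = 5
Therefore equivalence classes = 5

5


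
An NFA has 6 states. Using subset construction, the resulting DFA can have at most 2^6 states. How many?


NFA has 6 states
Subset construction: each DFA state = subset of NFA states
Maximum subsets = 2^6
2^6 = 64

64


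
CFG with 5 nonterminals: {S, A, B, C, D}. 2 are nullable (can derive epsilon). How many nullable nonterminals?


Nonterminals: {S, A, B, C, D}
A nonterminal is nullable if it can derive epsilon
Counting nullable nonterminals: 2
Total nullable = 2

2


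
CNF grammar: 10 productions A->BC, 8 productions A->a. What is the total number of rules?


CNF allows two rule forms:
  A -> BC (binary): 10 rules
  A -> a (terminal): 8 rules
Total = 10 + 8 = 18

18


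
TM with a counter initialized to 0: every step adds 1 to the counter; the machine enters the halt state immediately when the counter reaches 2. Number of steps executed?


Counter starts at 0. Counting sequence:
  Step 1: counter = 1
  Step 2: counter = 2
Counter reached 2 -> halt
Total steps = 2

2


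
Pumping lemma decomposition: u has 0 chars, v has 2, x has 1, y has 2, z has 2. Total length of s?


|s| = |u| + |v| + |x| + |y| + |z|
= 0 + 2 + 1 + 2 + 2
= 2 + 1 + 4
= 3 + 4
= 7

7


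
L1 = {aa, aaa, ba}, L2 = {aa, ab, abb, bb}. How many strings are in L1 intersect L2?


L1 = {aa, aaa, ba}
L2 = {aa, ab, abb, bb}
Checking each string in L1 against L2:
  'aa': in L2? Yes
  'aaa': in L2? No
  'ba': in L2? No
Intersection = {aa}
|L1 ∩ L2| = 1

1


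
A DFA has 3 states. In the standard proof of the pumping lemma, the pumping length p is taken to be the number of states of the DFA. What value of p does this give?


Pumping lemma for regular languages (standard proof):
Take p = |Q|, the number of DFA states.
Any string of length >= |Q| passes through |Q|+1 states while reading its first |Q| symbols,
so by pigeonhole some state repeats, giving the loop that can be pumped.
Here |Q| = 3
Therefore the proof uses p = 3

3


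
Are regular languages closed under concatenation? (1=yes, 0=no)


Regular languages are closed under all standard operations:
- Union: Yes (product construction)
- Intersection: Yes (product construction)
- Complement: Yes (swap accept/reject)
- Concatenation: Yes (NFA construction)
Operation: concatenation -> Closed

1
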